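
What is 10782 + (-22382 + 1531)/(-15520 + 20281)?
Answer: 51312251/4761 ≈ 10778.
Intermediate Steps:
10782 + (-22382 + 1531)/(-15520 + 20281) = 10782 - 20851/4761 = 51312251/4761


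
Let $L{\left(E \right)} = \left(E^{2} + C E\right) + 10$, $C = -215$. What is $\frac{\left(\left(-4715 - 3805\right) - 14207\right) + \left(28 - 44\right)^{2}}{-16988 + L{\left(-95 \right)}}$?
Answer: $- \frac{22471}{12472} \approx -1.8017$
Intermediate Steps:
$L{\left(E \right)} = 10 + E^{2} - 215 E$ ($L{\left(E \right)} = \left(E^{2} - 215 E\right) + 10 = 10 + E^{2} - 215 E$)
$\frac{\left(\left(-4715 - 3805\right) - 14207\right) + \left(28 - 44\right)^{2}}{-16988 + L{\left(-95 \right)}} = \frac{\left(\left(-4715 - 3805\right) - 14207\right) + \left(28 - 44\right)^{2}}{-16988 + \left(10 + \left(-95\right)^{2} - -20425\right)} = \frac{\left(-8520 - 14207\right) + \left(28 - 44\right)^{2}}{-16988 + \left(10 + 9025 + 20425\right)} = \frac{-22727 + \left(-16\right)^{2}}{-16988 + 29460} = \frac{-22727 + 256}{12472} = \left(-22471\right) \frac{1}{12472} = - \frac{22471}{12472}$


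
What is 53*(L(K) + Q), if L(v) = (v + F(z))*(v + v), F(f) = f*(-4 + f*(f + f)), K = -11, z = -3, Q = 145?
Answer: 69483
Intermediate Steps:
F(f) = f*(-4 + 2*f²) (F(f) = f*(-4 + f*(2*f)) = f*(-4 + 2*f²))
L(v) = 2*v*(-42 + v) (L(v) = (v + 2*(-3)*(-2 + (-3)²))*(v + v) = (v + 2*(-3)*(-2 + 9))*(2*v) = (v + 2*(-3)*7)*(2*v) = (v - 42)*(2*v) = (-42 + v)*(2*v) = 2*v*(-42 + v))
53*(L(K) + Q) = 53*(2*(-11)*(-42 - 11) + 145) = 53*(2*(-11)*(-53) + 145) = 53*(1166 + 145) = 53*1311 = 69483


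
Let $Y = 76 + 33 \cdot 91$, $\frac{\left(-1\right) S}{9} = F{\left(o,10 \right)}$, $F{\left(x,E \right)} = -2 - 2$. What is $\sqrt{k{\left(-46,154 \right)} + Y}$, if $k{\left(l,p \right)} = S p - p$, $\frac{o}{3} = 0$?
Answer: $3 \sqrt{941} \approx 92.027$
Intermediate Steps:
$o = 0$ ($o = 3 \cdot 0 = 0$)
$F{\left(x,E \right)} = -4$
$S = 36$ ($S = \left(-9\right) \left(-4\right) = 36$)
$k{\left(l,p \right)} = 35 p$ ($k{\left(l,p \right)} = 36 p - p = 35 p$)
$Y = 3079$ ($Y = 76 + 3003 = 3079$)
$\sqrt{k{\left(-46,154 \right)} + Y} = \sqrt{35 \cdot 154 + 3079} = \sqrt{5390 + 3079} = \sqrt{8469} = 3 \sqrt{941}$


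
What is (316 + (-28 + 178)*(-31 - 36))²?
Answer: 94750756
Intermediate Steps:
(316 + (-28 + 178)*(-31 - 36))² = (316 + 150*(-67))² = (316 - 10050)² = (-9734)² = 94750756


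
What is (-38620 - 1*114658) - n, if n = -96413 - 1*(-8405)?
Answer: -65270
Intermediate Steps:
n = -88008 (n = -96413 + 8405 = -88008)
(-38620 - 1*114658) - n = (-38620 - 1*114658) - 1*(-88008) = (-38620 - 114658) + 88008 = -153278 + 88008 = -65270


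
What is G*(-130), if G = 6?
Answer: -780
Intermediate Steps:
G*(-130) = 6*(-130) = -780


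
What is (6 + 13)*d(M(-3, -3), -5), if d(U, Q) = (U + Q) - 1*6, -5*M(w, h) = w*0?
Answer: -209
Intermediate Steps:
M(w, h) = 0 (M(w, h) = -w*0/5 = -1/5*0 = 0)
d(U, Q) = -6 + Q + U (d(U, Q) = (Q + U) - 6 = -6 + Q + U)
(6 + 13)*d(M(-3, -3), -5) = (6 + 13)*(-6 - 5 + 0) = 19*(-11) = -209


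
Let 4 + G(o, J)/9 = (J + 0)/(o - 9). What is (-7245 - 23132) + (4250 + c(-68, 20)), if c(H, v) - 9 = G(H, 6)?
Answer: -2013912/77 ≈ -26155.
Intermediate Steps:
G(o, J) = -36 + 9*J/(-9 + o) (G(o, J) = -36 + 9*((J + 0)/(o - 9)) = -36 + 9*(J/(-9 + o)) = -36 + 9*J/(-9 + o))
c(H, v) = 9 + 9*(42 - 4*H)/(-9 + H) (c(H, v) = 9 + 9*(36 + 6 - 4*H)/(-9 + H) = 9 + 9*(42 - 4*H)/(-9 + H))
(-7245 - 23132) + (4250 + c(-68, 20)) = (-7245 - 23132) + (4250 + 27*(11 - 1*(-68))/(-9 - 68)) = -30377 + (4250 + 27*(11 + 68)/(-77)) = -30377 + (4250 + 27*(-1/77)*79) = -30377 + (4250 - 2133/77) = -30377 + 325117/77 = -2013912/77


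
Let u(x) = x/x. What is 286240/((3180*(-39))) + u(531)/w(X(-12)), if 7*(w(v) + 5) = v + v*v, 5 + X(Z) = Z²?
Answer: -13236533/5735925 ≈ -2.3077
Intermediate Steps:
X(Z) = -5 + Z²
w(v) = -5 + v/7 + v²/7 (w(v) = -5 + (v + v*v)/7 = -5 + (v + v²)/7 = -5 + (v/7 + v²/7) = -5 + v/7 + v²/7)
u(x) = 1
286240/((3180*(-39))) + u(531)/w(X(-12)) = 286240/((3180*(-39))) + 1/(-5 + (-5 + (-12)²)/7 + (-5 + (-12)²)²/7) = 286240/(-124020) + 1/(-5 + (-5 + 144)/7 + (-5 + 144)²/7) = 286240*(-1/124020) + 1/(-5 + (⅐)*139 + (⅐)*139²) = -14312/6201 + 1/(-5 + 139/7 + (⅐)*19321) = -14312/6201 + 1/(-5 + 139/7 + 19321/7) = -14312/6201 + 1/2775 = -13236533/5735925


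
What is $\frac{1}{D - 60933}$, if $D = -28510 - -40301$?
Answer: $- \frac{1}{49142} \approx -2.0349 \cdot 10^{-5}$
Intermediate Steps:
$D = 11791$ ($D = -28510 + 40301 = 11791$)
$\frac{1}{D - 60933} = \frac{1}{11791 - 60933} = \frac{1}{-49142} = - \frac{1}{49142}$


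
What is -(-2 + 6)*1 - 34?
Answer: -38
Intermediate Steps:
-(-2 + 6)*1 - 34 = -1*4*1 - 34 = -4*1 - 34 = -4 - 34 = -38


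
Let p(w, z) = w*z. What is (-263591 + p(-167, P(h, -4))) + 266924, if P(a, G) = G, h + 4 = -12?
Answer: 4001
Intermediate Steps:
h = -16 (h = -4 - 12 = -16)
(-263591 + p(-167, P(h, -4))) + 266924 = (-263591 - 167*(-4)) + 266924 = (-263591 + 668) + 266924 = -262923 + 266924 = 4001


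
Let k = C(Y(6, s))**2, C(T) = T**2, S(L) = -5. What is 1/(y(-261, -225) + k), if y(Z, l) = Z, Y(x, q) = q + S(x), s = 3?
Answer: -1/245 ≈ -0.0040816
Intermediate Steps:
Y(x, q) = -5 + q (Y(x, q) = q - 5 = -5 + q)
k = 16 (k = ((-5 + 3)**2)**2 = ((-2)**2)**2 = 4**2 = 16)
1/(y(-261, -225) + k) = 1/(-261 + 16) = 1/(-245) = -1/245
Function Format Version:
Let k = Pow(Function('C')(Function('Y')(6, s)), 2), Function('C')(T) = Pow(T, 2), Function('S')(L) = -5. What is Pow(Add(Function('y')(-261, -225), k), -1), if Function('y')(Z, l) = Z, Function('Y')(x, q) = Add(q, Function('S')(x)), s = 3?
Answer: Rational(-1, 245) ≈ -0.0040816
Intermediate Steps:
Function('Y')(x, q) = Add(-5, q) (Function('Y')(x, q) = Add(q, -5) = Add(-5, q))
k = 16 (k = Pow(Pow(Add(-5, 3), 2), 2) = Pow(Pow(-2, 2), 2) = Pow(4, 2) = 16)
Pow(Add(Function('y')(-261, -225), k), -1) = Pow(Add(-261, 16), -1) = Pow(-245, -1) = Rational(-1, 245)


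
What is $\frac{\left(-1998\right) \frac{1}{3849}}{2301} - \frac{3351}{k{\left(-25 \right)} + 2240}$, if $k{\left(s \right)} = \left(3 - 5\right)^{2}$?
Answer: $- \frac{1099362193}{736077628} \approx -1.4935$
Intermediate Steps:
$k{\left(s \right)} = 4$ ($k{\left(s \right)} = \left(-2\right)^{2} = 4$)
$\frac{\left(-1998\right) \frac{1}{3849}}{2301} - \frac{3351}{k{\left(-25 \right)} + 2240} = \frac{\left(-1998\right) \frac{1}{3849}}{2301} - \frac{3351}{4 + 2240} = \left(-1998\right) \frac{1}{3849} \cdot \frac{1}{2301} - \frac{3351}{2244} = \left(- \frac{666}{1283}\right) \frac{1}{2301} - \frac{1117}{748} = - \frac{222}{984061} - \frac{1117}{748} = - \frac{1099362193}{736077628}$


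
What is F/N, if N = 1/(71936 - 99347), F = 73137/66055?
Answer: -2004758307/66055 ≈ -30350.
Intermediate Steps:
F = 73137/66055 (F = 73137*(1/66055) = 73137/66055 ≈ 1.1072)
N = -1/27411 (N = 1/(-27411) = -1/27411 ≈ -3.6482e-5)
F/N = 73137/(66055*(-1/27411)) = (73137/66055)*(-27411) = -2004758307/66055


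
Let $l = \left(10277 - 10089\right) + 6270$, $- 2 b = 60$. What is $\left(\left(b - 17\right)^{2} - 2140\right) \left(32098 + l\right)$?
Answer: $2660364$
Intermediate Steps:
$b = -30$ ($b = \left(- \frac{1}{2}\right) 60 = -30$)
$l = 6458$ ($l = 188 + 6270 = 6458$)
$\left(\left(b - 17\right)^{2} - 2140\right) \left(32098 + l\right) = \left(\left(-30 - 17\right)^{2} - 2140\right) \left(32098 + 6458\right) = \left(\left(-47\right)^{2} - 2140\right) 38556 = \left(2209 - 2140\right) 38556 = 69 \cdot 38556 = 2660364$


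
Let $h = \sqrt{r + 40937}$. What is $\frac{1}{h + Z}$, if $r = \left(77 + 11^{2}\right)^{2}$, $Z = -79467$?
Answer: $- \frac{79467}{6314923948} - \frac{\sqrt{80141}}{6314923948} \approx -1.2629 \cdot 10^{-5}$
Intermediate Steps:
$r = 39204$ ($r = \left(77 + 121\right)^{2} = 198^{2} = 39204$)
$h = \sqrt{80141}$ ($h = \sqrt{39204 + 40937} = \sqrt{80141} \approx 283.09$)
$\frac{1}{h + Z} = \frac{1}{\sqrt{80141} - 79467} = \frac{1}{-79467 + \sqrt{80141}}$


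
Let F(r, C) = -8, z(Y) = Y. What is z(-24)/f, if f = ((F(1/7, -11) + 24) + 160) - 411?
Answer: 24/235 ≈ 0.10213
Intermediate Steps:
f = -235 (f = ((-8 + 24) + 160) - 411 = (16 + 160) - 411 = 176 - 411 = -235)
z(-24)/f = -24/(-235) = -24*(-1/235) = 24/235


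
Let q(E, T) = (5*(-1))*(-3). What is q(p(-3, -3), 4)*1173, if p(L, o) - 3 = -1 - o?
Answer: 17595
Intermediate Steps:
p(L, o) = 2 - o (p(L, o) = 3 + (-1 - o) = 2 - o)
q(E, T) = 15 (q(E, T) = -5*(-3) = 15)
q(p(-3, -3), 4)*1173 = 15*1173 = 17595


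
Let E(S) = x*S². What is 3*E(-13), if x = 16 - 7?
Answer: 4563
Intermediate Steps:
x = 9
E(S) = 9*S²
3*E(-13) = 3*(9*(-13)²) = 3*(9*169) = 3*1521 = 4563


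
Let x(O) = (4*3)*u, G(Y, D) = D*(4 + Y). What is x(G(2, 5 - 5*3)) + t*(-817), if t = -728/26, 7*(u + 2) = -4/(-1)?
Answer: 160012/7 ≈ 22859.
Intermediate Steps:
u = -10/7 (u = -2 + (-4/(-1))/7 = -2 + (-4*(-1))/7 = -2 + (1/7)*4 = -2 + 4/7 = -10/7 ≈ -1.4286)
t = -28 (t = -728*1/26 = -28)
x(O) = -120/7 (x(O) = (4*3)*(-10/7) = 12*(-10/7) = -120/7)
x(G(2, 5 - 5*3)) + t*(-817) = -120/7 - 28*(-817) = -120/7 + 22876 = 160012/7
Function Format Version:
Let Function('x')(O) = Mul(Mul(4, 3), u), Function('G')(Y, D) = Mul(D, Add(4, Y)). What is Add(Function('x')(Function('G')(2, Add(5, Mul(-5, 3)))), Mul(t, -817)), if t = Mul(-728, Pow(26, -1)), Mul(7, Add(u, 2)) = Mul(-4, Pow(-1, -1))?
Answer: Rational(160012, 7) ≈ 22859.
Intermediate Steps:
u = Rational(-10, 7) (u = Add(-2, Mul(Rational(1, 7), Mul(-4, Pow(-1, -1)))) = Add(-2, Mul(Rational(1, 7), Mul(-4, -1))) = Add(-2, Mul(Rational(1, 7), 4)) = Add(-2, Rational(4, 7)) = Rational(-10, 7) ≈ -1.4286)
t = -28 (t = Mul(-728, Rational(1, 26)) = -28)
Function('x')(O) = Rational(-120, 7) (Function('x')(O) = Mul(Mul(4, 3), Rational(-10, 7)) = Mul(12, Rational(-10, 7)) = Rational(-120, 7))
Add(Function('x')(Function('G')(2, Add(5, Mul(-5, 3)))), Mul(t, -817)) = Add(Rational(-120, 7), Mul(-28, -817)) = Add(Rational(-120, 7), 22876) = Rational(160012, 7)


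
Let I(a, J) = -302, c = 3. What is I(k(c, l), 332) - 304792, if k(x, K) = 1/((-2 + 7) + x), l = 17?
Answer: -305094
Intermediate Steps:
k(x, K) = 1/(5 + x)
I(k(c, l), 332) - 304792 = -302 - 304792 = -305094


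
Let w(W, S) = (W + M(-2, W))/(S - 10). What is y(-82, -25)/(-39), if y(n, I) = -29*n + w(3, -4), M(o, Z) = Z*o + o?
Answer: -11099/182 ≈ -60.984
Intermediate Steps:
M(o, Z) = o + Z*o
w(W, S) = (-2 - W)/(-10 + S) (w(W, S) = (W - 2*(1 + W))/(S - 10) = (W + (-2 - 2*W))/(-10 + S) = (-2 - W)/(-10 + S))
y(n, I) = 5/14 - 29*n (y(n, I) = -29*n + (-2 - 1*3)/(-10 - 4) = -29*n + (-2 - 3)/(-14) = -29*n - 1/14*(-5) = -29*n + 5/14 = 5/14 - 29*n)
y(-82, -25)/(-39) = (5/14 - 29*(-82))/(-39) = (5/14 + 2378)*(-1/39) = (33297/14)*(-1/39) = -11099/182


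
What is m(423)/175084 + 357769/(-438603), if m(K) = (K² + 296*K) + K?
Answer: 17735325521/19198091913 ≈ 0.92381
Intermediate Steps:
m(K) = K² + 297*K
m(423)/175084 + 357769/(-438603) = (423*(297 + 423))/175084 + 357769/(-438603) = (423*720)*(1/175084) + 357769*(-1/438603) = 304560*(1/175084) - 357769/438603 = 76140/43771 - 357769/438603 = 17735325521/19198091913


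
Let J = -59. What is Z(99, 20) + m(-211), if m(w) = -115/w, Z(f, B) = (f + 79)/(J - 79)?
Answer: -10844/14559 ≈ -0.74483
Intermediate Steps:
Z(f, B) = -79/138 - f/138 (Z(f, B) = (f + 79)/(-59 - 79) = (79 + f)/(-138) = (79 + f)*(-1/138) = -79/138 - f/138)
Z(99, 20) + m(-211) = (-79/138 - 1/138*99) - 115/(-211) = (-79/138 - 33/46) - 115*(-1/211) = -89/69 + 115/211 = -10844/14559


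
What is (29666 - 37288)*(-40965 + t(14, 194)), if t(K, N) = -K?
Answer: 312341938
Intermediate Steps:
(29666 - 37288)*(-40965 + t(14, 194)) = (29666 - 37288)*(-40965 - 1*14) = -7622*(-40965 - 14) = -7622*(-40979) = 312341938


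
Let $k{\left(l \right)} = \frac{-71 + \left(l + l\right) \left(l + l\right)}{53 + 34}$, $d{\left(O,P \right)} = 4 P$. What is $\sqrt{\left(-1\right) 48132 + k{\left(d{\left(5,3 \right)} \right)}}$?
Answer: $\frac{i \sqrt{364267173}}{87} \approx 219.38 i$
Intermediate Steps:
$k{\left(l \right)} = - \frac{71}{87} + \frac{4 l^{2}}{87}$ ($k{\left(l \right)} = \frac{-71 + 2 l 2 l}{87} = \left(-71 + 4 l^{2}\right) \frac{1}{87} = - \frac{71}{87} + \frac{4 l^{2}}{87}$)
$\sqrt{\left(-1\right) 48132 + k{\left(d{\left(5,3 \right)} \right)}} = \sqrt{\left(-1\right) 48132 - \left(\frac{71}{87} - \frac{4 \left(4 \cdot 3\right)^{2}}{87}\right)} = \sqrt{-48132 - \left(\frac{71}{87} - \frac{4 \cdot 12^{2}}{87}\right)} = \sqrt{-48132 + \left(- \frac{71}{87} + \frac{4}{87} \cdot 144\right)} = \sqrt{-48132 + \left(- \frac{71}{87} + \frac{192}{29}\right)} = \sqrt{-48132 + \frac{505}{87}} = \sqrt{- \frac{4186979}{87}} = \frac{i \sqrt{364267173}}{87}$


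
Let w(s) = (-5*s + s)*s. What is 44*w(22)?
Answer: -85184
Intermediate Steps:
w(s) = -4*s² (w(s) = (-4*s)*s = -4*s²)
44*w(22) = 44*(-4*22²) = 44*(-4*484) = 44*(-1936) = -85184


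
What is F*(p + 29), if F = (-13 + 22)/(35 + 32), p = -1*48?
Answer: -171/67 ≈ -2.5522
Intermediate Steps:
p = -48
F = 9/67 ≈ 0.13433
F*(p + 29) = 9*(-48 + 29)/67 = (9/67)*(-19) = -171/67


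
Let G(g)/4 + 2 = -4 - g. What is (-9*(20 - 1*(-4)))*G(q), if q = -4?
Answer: 1728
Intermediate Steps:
G(g) = -24 - 4*g (G(g) = -8 + 4*(-4 - g) = -8 + (-16 - 4*g) = -24 - 4*g)
(-9*(20 - 1*(-4)))*G(q) = (-9*(20 - 1*(-4)))*(-24 - 4*(-4)) = (-9*(20 + 4))*(-24 + 16) = -9*24*(-8) = -216*(-8) = 1728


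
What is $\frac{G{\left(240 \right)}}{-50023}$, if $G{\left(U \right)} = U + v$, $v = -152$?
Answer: $- \frac{88}{50023} \approx -0.0017592$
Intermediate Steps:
$G{\left(U \right)} = -152 + U$ ($G{\left(U \right)} = U - 152 = -152 + U$)
$\frac{G{\left(240 \right)}}{-50023} = \frac{-152 + 240}{-50023} = 88 \left(- \frac{1}{50023}\right) = - \frac{88}{50023}$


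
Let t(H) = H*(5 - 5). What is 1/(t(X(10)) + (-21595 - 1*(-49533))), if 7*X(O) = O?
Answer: 1/27938 ≈ 3.5794e-5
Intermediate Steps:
X(O) = O/7
t(H) = 0 (t(H) = H*0 = 0)
1/(t(X(10)) + (-21595 - 1*(-49533))) = 1/(0 + (-21595 - 1*(-49533))) = 1/(0 + (-21595 + 49533)) = 1/(0 + 27938) = 1/27938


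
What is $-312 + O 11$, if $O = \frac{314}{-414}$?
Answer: $- \frac{66311}{207} \approx -320.34$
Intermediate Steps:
$O = - \frac{157}{207}$ ($O = 314 \left(- \frac{1}{414}\right) = - \frac{157}{207} \approx -0.75845$)
$-312 + O 11 = -312 - \frac{1727}{207} = - \frac{66311}{207}$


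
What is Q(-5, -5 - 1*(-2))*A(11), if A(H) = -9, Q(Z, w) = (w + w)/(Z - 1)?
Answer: -9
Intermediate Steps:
Q(Z, w) = 2*w/(-1 + Z) (Q(Z, w) = (2*w)/(-1 + Z) = 2*w/(-1 + Z))
Q(-5, -5 - 1*(-2))*A(11) = (2*(-5 - 1*(-2))/(-1 - 5))*(-9) = (2*(-5 + 2)/(-6))*(-9) = (2*(-3)*(-⅙))*(-9) = 1*(-9) = -9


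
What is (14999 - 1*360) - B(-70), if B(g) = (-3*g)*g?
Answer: 29339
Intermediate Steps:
B(g) = -3*g²
(14999 - 1*360) - B(-70) = (14999 - 1*360) - (-3)*(-70)² = (14999 - 360) - (-3)*4900 = 14639 - 1*(-14700) = 14639 + 14700 = 29339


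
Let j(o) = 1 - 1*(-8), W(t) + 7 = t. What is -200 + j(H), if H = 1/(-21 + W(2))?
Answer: -191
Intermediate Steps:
W(t) = -7 + t
H = -1/26 (H = 1/(-21 + (-7 + 2)) = 1/(-21 - 5) = 1/(-26) = -1/26 ≈ -0.038462)
j(o) = 9 (j(o) = 1 + 8 = 9)
-200 + j(H) = -200 + 9 = -191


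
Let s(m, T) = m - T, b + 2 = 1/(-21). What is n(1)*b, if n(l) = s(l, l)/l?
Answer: 0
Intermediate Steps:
b = -43/21 (b = -2 + 1/(-21) = -2 - 1/21 = -43/21 ≈ -2.0476)
n(l) = 0 (n(l) = (l - l)/l = 0/l = 0)
n(1)*b = 0*(-43/21) = 0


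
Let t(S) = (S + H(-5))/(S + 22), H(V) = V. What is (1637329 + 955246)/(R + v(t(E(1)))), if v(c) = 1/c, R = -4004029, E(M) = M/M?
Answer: -10370300/16016139 ≈ -0.64749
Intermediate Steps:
E(M) = 1
t(S) = (-5 + S)/(22 + S) (t(S) = (S - 5)/(S + 22) = (-5 + S)/(22 + S))
(1637329 + 955246)/(R + v(t(E(1)))) = (1637329 + 955246)/(-4004029 + 1/((-5 + 1)/(22 + 1))) = 2592575/(-4004029 + 1/(-4/23)) = 2592575/(-4004029 - 23/4) = 2592575/(-16016139/4) = 2592575*(-4/16016139) = -10370300/16016139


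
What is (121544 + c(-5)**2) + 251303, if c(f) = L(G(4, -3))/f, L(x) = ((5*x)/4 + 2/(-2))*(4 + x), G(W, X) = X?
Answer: 149139161/400 ≈ 3.7285e+5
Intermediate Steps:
L(x) = (-1 + 5*x/4)*(4 + x) (L(x) = ((5*x)*(1/4) + 2*(-1/2))*(4 + x) = (5*x/4 - 1)*(4 + x) = (-1 + 5*x/4)*(4 + x))
c(f) = -19/(4*f) (c(f) = (-4 + 4*(-3) + (5/4)*(-3)**2)/f = (-4 - 12 + (5/4)*9)/f = (-4 - 12 + 45/4)/f = -19/(4*f))
(121544 + c(-5)**2) + 251303 = (121544 + (-19/4/(-5))**2) + 251303 = (121544 + (-19/4*(-1/5))**2) + 251303 = (121544 + (19/20)**2) + 251303 = (121544 + 361/400) + 251303 = 48617961/400 + 251303 = 149139161/400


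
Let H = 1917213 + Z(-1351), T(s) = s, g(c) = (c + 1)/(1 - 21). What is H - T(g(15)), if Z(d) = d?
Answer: 9579314/5 ≈ 1.9159e+6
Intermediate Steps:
g(c) = -1/20 - c/20 (g(c) = (1 + c)/(-20) = (1 + c)*(-1/20) = -1/20 - c/20)
H = 1915862 (H = 1917213 - 1351 = 1915862)
H - T(g(15)) = 1915862 - (-1/20 - 1/20*15) = 1915862 - (-1/20 - 3/4) = 1915862 - 1*(-4/5) = 1915862 + 4/5 = 9579314/5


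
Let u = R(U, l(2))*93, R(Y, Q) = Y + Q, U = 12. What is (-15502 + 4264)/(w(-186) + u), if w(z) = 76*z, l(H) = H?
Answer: 1873/2139 ≈ 0.87564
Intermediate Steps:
R(Y, Q) = Q + Y
u = 1302 (u = (2 + 12)*93 = 14*93 = 1302)
(-15502 + 4264)/(w(-186) + u) = (-15502 + 4264)/(76*(-186) + 1302) = -11238/(-14136 + 1302) = -11238/(-12834) = -11238*(-1/12834) = 1873/2139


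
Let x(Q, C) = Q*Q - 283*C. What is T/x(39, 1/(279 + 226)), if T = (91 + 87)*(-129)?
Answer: -5797905/383911 ≈ -15.102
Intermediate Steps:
x(Q, C) = Q² - 283*C
T = -22962 (T = 178*(-129) = -22962)
T/x(39, 1/(279 + 226)) = -22962/(39² - 283/(279 + 226)) = -22962/(1521 - 283/505) = -22962/767822/505 = -22962*505/767822 = -5797905/383911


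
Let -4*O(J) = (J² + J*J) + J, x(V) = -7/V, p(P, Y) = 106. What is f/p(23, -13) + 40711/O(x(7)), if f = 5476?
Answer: -8627994/53 ≈ -1.6279e+5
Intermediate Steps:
O(J) = -J²/2 - J/4 (O(J) = -((J² + J*J) + J)/4 = -((J² + J²) + J)/4 = -(2*J² + J)/4 = -(J + 2*J²)/4 = -J²/2 - J/4)
f/p(23, -13) + 40711/O(x(7)) = 5476/106 + 40711/((-(-7/7)*(1 + 2*(-7/7))/4)) = 5476*(1/106) + 40711/((-(-7*⅐)*(1 + 2*(-7*⅐))/4)) = 2738/53 + 40711/((-¼*(-1)*(1 + 2*(-1)))) = 2738/53 + 40711/((-¼*(-1)*(1 - 2))) = 2738/53 + 40711/((-¼*(-1)*(-1))) = 2738/53 + 40711/(-¼) = 2738/53 + 40711*(-4) = 2738/53 - 162844 = -8627994/53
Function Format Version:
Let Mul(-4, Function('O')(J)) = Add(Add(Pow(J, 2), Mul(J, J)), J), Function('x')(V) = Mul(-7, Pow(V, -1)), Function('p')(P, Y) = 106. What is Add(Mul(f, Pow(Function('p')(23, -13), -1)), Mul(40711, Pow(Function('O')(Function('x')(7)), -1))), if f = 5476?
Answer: Rational(-8627994, 53) ≈ -1.6279e+5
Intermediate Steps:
Function('O')(J) = Add(Mul(Rational(-1, 2), Pow(J, 2)), Mul(Rational(-1, 4), J)) (Function('O')(J) = Mul(Rational(-1, 4), Add(Add(Pow(J, 2), Mul(J, J)), J)) = Mul(Rational(-1, 4), Add(Add(Pow(J, 2), Pow(J, 2)), J)) = Mul(Rational(-1, 4), Add(Mul(2, Pow(J, 2)), J)) = Mul(Rational(-1, 4), Add(J, Mul(2, Pow(J, 2)))) = Add(Mul(Rational(-1, 2), Pow(J, 2)), Mul(Rational(-1, 4), J)))
Add(Mul(f, Pow(Function('p')(23, -13), -1)), Mul(40711, Pow(Function('O')(Function('x')(7)), -1))) = Add(Mul(5476, Pow(106, -1)), Mul(40711, Pow(Mul(Rational(-1, 4), Mul(-7, Pow(7, -1)), Add(1, Mul(2, Mul(-7, Pow(7, -1))))), -1))) = Add(Mul(5476, Rational(1, 106)), Mul(40711, Pow(Mul(Rational(-1, 4), Mul(-7, Rational(1, 7)), Add(1, Mul(2, Mul(-7, Rational(1, 7))))), -1))) = Add(Rational(2738, 53), Mul(40711, Pow(Mul(Rational(-1, 4), -1, Add(1, Mul(2, -1))), -1))) = Add(Rational(2738, 53), Mul(40711, Pow(Mul(Rational(-1, 4), -1, Add(1, -2)), -1))) = Add(Rational(2738, 53), Mul(40711, Pow(Mul(Rational(-1, 4), -1, -1), -1))) = Add(Rational(2738, 53), Mul(40711, Pow(Rational(-1, 4), -1))) = Add(Rational(2738, 53), Mul(40711, -4)) = Add(Rational(2738, 53), -162844) = Rational(-8627994, 53)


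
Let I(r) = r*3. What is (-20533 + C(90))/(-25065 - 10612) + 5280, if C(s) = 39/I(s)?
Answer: 16955558357/3210930 ≈ 5280.6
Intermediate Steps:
I(r) = 3*r
C(s) = 13/s (C(s) = 39/((3*s)) = 39*(1/(3*s)) = 13/s)
(-20533 + C(90))/(-25065 - 10612) + 5280 = (-20533 + 13/90)/(-25065 - 10612) + 5280 = (-20533 + 13*(1/90))/(-35677) + 5280 = (-20533 + 13/90)*(-1/35677) + 5280 = -1847957/90*(-1/35677) + 5280 = 1847957/3210930 + 5280 = 16955558357/3210930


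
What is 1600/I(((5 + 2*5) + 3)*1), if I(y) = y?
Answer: 800/9 ≈ 88.889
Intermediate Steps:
1600/I(((5 + 2*5) + 3)*1) = 1600/((((5 + 2*5) + 3)*1)) = 1600/((((5 + 10) + 3)*1)) = 1600/(((15 + 3)*1)) = 1600/((18*1)) = 1600/18 = 1600*(1/18) = 800/9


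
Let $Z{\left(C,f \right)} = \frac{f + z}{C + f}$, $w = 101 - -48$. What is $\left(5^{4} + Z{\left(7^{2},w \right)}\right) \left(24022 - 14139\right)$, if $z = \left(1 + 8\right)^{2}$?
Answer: $\frac{612647170}{99} \approx 6.1884 \cdot 10^{6}$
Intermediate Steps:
$z = 81$ ($z = 9^{2} = 81$)
$w = 149$ ($w = 101 + 48 = 149$)
$Z{\left(C,f \right)} = \frac{81 + f}{C + f}$ ($Z{\left(C,f \right)} = \frac{f + 81}{C + f} = \frac{81 + f}{C + f}$)
$\left(5^{4} + Z{\left(7^{2},w \right)}\right) \left(24022 - 14139\right) = \left(5^{4} + \frac{81 + 149}{7^{2} + 149}\right) \left(24022 - 14139\right) = \left(625 + \frac{1}{49 + 149} \cdot 230\right) 9883 = \left(625 + \frac{1}{198} \cdot 230\right) 9883 = \left(625 + \frac{115}{99}\right) 9883 = \frac{61990}{99} \cdot 9883 = \frac{612647170}{99}$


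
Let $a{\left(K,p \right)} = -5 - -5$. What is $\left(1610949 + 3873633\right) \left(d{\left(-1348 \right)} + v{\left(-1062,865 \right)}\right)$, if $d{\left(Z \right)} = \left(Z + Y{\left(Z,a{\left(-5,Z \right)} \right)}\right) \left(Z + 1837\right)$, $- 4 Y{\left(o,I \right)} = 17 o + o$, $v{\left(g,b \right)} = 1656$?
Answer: $12662572569156$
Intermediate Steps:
$a{\left(K,p \right)} = 0$ ($a{\left(K,p \right)} = -5 + 5 = 0$)
$Y{\left(o,I \right)} = - \frac{9 o}{2}$ ($Y{\left(o,I \right)} = - \frac{17 o + o}{4} = - \frac{18 o}{4} = - \frac{9 o}{2}$)
$d{\left(Z \right)} = - \frac{7 Z \left(1837 + Z\right)}{2}$ ($d{\left(Z \right)} = \left(Z - \frac{9 Z}{2}\right) \left(Z + 1837\right) = - \frac{7 Z}{2} \left(1837 + Z\right) = - \frac{7 Z \left(1837 + Z\right)}{2}$)
$\left(1610949 + 3873633\right) \left(d{\left(-1348 \right)} + v{\left(-1062,865 \right)}\right) = \left(1610949 + 3873633\right) \left(\frac{7}{2} \left(-1348\right) \left(-1837 - -1348\right) + 1656\right) = 5484582 \left(\frac{7}{2} \left(-1348\right) \left(-1837 + 1348\right) + 1656\right) = 5484582 \left(\frac{7}{2} \left(-1348\right) \left(-489\right) + 1656\right) = 5484582 \left(2307102 + 1656\right) = 5484582 \cdot 2308758 = 12662572569156$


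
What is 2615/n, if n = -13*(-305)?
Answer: 523/793 ≈ 0.65952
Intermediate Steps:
n = 3965
2615/n = 2615/3965 = 2615*(1/3965) = 523/793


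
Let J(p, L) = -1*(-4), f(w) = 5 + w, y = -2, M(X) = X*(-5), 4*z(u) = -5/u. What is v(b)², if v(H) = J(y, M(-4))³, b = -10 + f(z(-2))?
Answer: 4096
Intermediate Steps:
z(u) = -5/(4*u) (z(u) = (-5/u)/4 = -5/(4*u))
M(X) = -5*X
J(p, L) = 4
b = -35/8 (b = -10 + (5 - 5/4/(-2)) = -10 + (5 - 5/4*(-½)) = -10 + (5 + 5/8) = -10 + 45/8 = -35/8 ≈ -4.3750)
v(H) = 64 (v(H) = 4³ = 64)
v(b)² = 64² = 4096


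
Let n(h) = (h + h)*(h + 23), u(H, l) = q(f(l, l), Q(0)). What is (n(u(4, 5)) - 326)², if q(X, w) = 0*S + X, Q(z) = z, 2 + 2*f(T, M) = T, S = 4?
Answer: 255025/4 ≈ 63756.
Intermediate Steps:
f(T, M) = -1 + T/2
q(X, w) = X (q(X, w) = 0*4 + X = 0 + X = X)
u(H, l) = -1 + l/2
n(h) = 2*h*(23 + h) (n(h) = (2*h)*(23 + h) = 2*h*(23 + h))
(n(u(4, 5)) - 326)² = (2*(-1 + (½)*5)*(23 + (-1 + (½)*5)) - 326)² = (2*(-1 + 5/2)*(23 + (-1 + 5/2)) - 326)² = (2*(3/2)*(23 + 3/2) - 326)² = (2*(3/2)*(49/2) - 326)² = (147/2 - 326)² = (-505/2)² = 255025/4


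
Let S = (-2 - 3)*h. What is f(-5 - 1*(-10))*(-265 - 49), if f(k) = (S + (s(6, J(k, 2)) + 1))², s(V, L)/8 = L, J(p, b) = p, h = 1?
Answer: -406944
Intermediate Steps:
s(V, L) = 8*L
S = -5 (S = (-2 - 3)*1 = -5*1 = -5)
f(k) = (-4 + 8*k)² (f(k) = (-5 + (8*k + 1))² = (-5 + (1 + 8*k))² = (-4 + 8*k)²)
f(-5 - 1*(-10))*(-265 - 49) = (16*(-1 + 2*(-5 - 1*(-10)))²)*(-265 - 49) = (16*(-1 + 2*(-5 + 10))²)*(-314) = (16*(-1 + 2*5)²)*(-314) = (16*(-1 + 10)²)*(-314) = (16*9²)*(-314) = (16*81)*(-314) = 1296*(-314) = -406944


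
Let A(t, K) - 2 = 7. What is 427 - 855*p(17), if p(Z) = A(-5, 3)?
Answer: -7268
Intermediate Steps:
A(t, K) = 9 (A(t, K) = 2 + 7 = 9)
p(Z) = 9
427 - 855*p(17) = 427 - 855*9 = 427 - 7695 = -7268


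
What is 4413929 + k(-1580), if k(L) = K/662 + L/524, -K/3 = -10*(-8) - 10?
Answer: 191392230869/43361 ≈ 4.4139e+6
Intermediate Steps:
K = -210 (K = -3*(-10*(-8) - 10) = -3*(80 - 10) = -3*70 = -210)
k(L) = -105/331 + L/524 (k(L) = -210/662 + L/524 = -210*1/662 + L*(1/524) = -105/331 + L/524)
4413929 + k(-1580) = 4413929 + (-105/331 + (1/524)*(-1580)) = 4413929 + (-105/331 - 395/131) = 4413929 - 144500/43361 = 191392230869/43361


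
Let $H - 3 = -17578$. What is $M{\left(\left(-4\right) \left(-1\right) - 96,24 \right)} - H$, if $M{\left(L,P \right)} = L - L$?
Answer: $17575$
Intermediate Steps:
$M{\left(L,P \right)} = 0$
$H = -17575$ ($H = 3 - 17578 = -17575$)
$M{\left(\left(-4\right) \left(-1\right) - 96,24 \right)} - H = 0 - -17575 = 0 + 17575 = 17575$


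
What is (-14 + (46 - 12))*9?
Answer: 180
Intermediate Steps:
(-14 + (46 - 12))*9 = (-14 + 34)*9 = 20*9 = 180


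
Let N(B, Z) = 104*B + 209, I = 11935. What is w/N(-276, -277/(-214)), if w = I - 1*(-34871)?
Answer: -46806/28495 ≈ -1.6426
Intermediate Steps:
N(B, Z) = 209 + 104*B
w = 46806 (w = 11935 - 1*(-34871) = 11935 + 34871 = 46806)
w/N(-276, -277/(-214)) = 46806/(209 + 104*(-276)) = 46806/(209 - 28704) = 46806/(-28495) = 46806*(-1/28495) = -46806/28495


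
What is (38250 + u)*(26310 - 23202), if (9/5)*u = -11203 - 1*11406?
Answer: 239528380/3 ≈ 7.9843e+7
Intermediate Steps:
u = -113045/9 (u = 5*(-11203 - 1*11406)/9 = 5*(-11203 - 11406)/9 = (5/9)*(-22609) = -113045/9 ≈ -12561.)
(38250 + u)*(26310 - 23202) = (38250 - 113045/9)*(26310 - 23202) = (231205/9)*3108 = 239528380/3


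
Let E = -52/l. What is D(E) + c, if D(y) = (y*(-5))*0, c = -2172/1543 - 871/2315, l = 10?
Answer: -6372133/3572045 ≈ -1.7839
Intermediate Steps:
c = -6372133/3572045 (c = -2172*1/1543 - 871*1/2315 = -2172/1543 - 871/2315 = -6372133/3572045 ≈ -1.7839)
E = -26/5 (E = -52/10 = -52*⅒ = -26/5 ≈ -5.2000)
D(y) = 0 (D(y) = -5*y*0 = 0)
D(E) + c = 0 - 6372133/3572045 = -6372133/3572045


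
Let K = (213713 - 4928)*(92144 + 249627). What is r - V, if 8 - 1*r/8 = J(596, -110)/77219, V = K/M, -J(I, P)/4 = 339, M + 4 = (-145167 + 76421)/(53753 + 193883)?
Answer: 136449660103976018530/8179731451 ≈ 1.6681e+10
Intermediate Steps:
M = -529645/123818 (M = -4 + (-145167 + 76421)/(53753 + 193883) = -4 - 68746/247636 = -4 - 68746*1/247636 = -4 - 34373/123818 = -529645/123818 ≈ -4.2776)
J(I, P) = -1356 (J(I, P) = -4*339 = -1356)
K = 71356658235 (K = 208785*341771 = 71356658235)
V = -1767047741868246/105929 (V = 71356658235/(-529645/123818) = 71356658235*(-123818/529645) = -1767047741868246/105929 ≈ -1.6681e+10)
r = 4952864/77219 (r = 64 - (-10848)/77219 = 64 - 8*(-1356/77219) = 64 + 10848/77219 = 4952864/77219 ≈ 64.141)
r - V = 4952864/77219 - 1*(-1767047741868246/105929) = 4952864/77219 + 1767047741868246/105929 = 136449660103976018530/8179731451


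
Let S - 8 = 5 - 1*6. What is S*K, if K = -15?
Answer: -105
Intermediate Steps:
S = 7 (S = 8 + (5 - 1*6) = 8 + (5 - 6) = 8 - 1 = 7)
S*K = 7*(-15) = -105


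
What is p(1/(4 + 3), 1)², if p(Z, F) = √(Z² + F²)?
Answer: 50/49 ≈ 1.0204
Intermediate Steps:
p(Z, F) = √(F² + Z²)
p(1/(4 + 3), 1)² = (√(1² + (1/(4 + 3))²))² = (√(1 + (1/7)²))² = (√(1 + (⅐)²))² = (√(1 + 1/49))² = (√(50/49))² = (5*√2/7)² = 50/49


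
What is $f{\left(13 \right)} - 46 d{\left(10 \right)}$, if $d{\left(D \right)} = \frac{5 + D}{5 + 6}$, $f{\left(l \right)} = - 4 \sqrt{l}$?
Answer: $- \frac{690}{11} - 4 \sqrt{13} \approx -77.149$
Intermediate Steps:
$d{\left(D \right)} = \frac{5}{11} + \frac{D}{11}$ ($d{\left(D \right)} = \frac{5 + D}{11} = \left(5 + D\right) \frac{1}{11} = \frac{5}{11} + \frac{D}{11}$)
$f{\left(13 \right)} - 46 d{\left(10 \right)} = - 4 \sqrt{13} - 46 \left(\frac{5}{11} + \frac{1}{11} \cdot 10\right) = - 4 \sqrt{13} - 46 \left(\frac{5}{11} + \frac{10}{11}\right) = - 4 \sqrt{13} - \frac{690}{11} = - \frac{690}{11} - 4 \sqrt{13}$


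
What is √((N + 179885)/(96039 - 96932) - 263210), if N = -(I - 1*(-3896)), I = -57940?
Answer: I*√210105449887/893 ≈ 513.29*I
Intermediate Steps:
N = 54044 (N = -(-57940 - 1*(-3896)) = -(-57940 + 3896) = -1*(-54044) = 54044)
√((N + 179885)/(96039 - 96932) - 263210) = √((54044 + 179885)/(96039 - 96932) - 263210) = √(233929/(-893) - 263210) = √(233929*(-1/893) - 263210) = √(-233929/893 - 263210) = √(-235280459/893) = I*√210105449887/893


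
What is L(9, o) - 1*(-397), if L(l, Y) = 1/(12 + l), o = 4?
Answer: 8338/21 ≈ 397.05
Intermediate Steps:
L(9, o) - 1*(-397) = 1/(12 + 9) - 1*(-397) = 1/21 + 397 = 8338/21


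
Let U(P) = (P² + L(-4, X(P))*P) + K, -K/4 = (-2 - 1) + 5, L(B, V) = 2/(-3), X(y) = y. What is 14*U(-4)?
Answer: 448/3 ≈ 149.33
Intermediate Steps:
L(B, V) = -⅔ (L(B, V) = 2*(-⅓) = -⅔)
K = -8 (K = -4*((-2 - 1) + 5) = -4*(-3 + 5) = -4*2 = -8)
U(P) = -8 + P² - 2*P/3 (U(P) = (P² - 2*P/3) - 8 = -8 + P² - 2*P/3)
14*U(-4) = 14*(-8 + (-4)² - ⅔*(-4)) = 14*(-8 + 16 + 8/3) = 14*(32/3) = 448/3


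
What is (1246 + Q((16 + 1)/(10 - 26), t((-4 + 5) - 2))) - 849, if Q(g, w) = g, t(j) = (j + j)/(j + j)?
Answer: 6335/16 ≈ 395.94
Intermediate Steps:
t(j) = 1 (t(j) = (2*j)/((2*j)) = (2*j)*(1/(2*j)) = 1)
(1246 + Q((16 + 1)/(10 - 26), t((-4 + 5) - 2))) - 849 = (1246 + (16 + 1)/(10 - 26)) - 849 = (1246 + 17/(-16)) - 849 = (1246 + 17*(-1/16)) - 849 = (1246 - 17/16) - 849 = 19919/16 - 849 = 6335/16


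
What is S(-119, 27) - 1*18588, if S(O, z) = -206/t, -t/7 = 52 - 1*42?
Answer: -650477/35 ≈ -18585.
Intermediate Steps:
t = -70 (t = -7*(52 - 1*42) = -7*(52 - 42) = -7*10 = -70)
S(O, z) = 103/35 (S(O, z) = -206/(-70) = -206*(-1/70) = 103/35)
S(-119, 27) - 1*18588 = 103/35 - 1*18588 = 103/35 - 18588 = -650477/35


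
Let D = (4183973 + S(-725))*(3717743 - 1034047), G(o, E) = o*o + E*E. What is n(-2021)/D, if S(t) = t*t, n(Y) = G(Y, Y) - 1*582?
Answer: 2042075/3159782328552 ≈ 6.4627e-7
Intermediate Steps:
G(o, E) = E**2 + o**2 (G(o, E) = o**2 + E**2 = E**2 + o**2)
n(Y) = -582 + 2*Y**2 (n(Y) = (Y**2 + Y**2) - 1*582 = 2*Y**2 - 582 = -582 + 2*Y**2)
S(t) = t**2
D = 12639129314208 (D = (4183973 + (-725)**2)*(3717743 - 1034047) = (4183973 + 525625)*2683696 = 4709598*2683696 = 12639129314208)
n(-2021)/D = (-582 + 2*(-2021)**2)/12639129314208 = (-582 + 2*4084441)*(1/12639129314208) = (-582 + 8168882)*(1/12639129314208) = 8168300*(1/12639129314208) = 2042075/3159782328552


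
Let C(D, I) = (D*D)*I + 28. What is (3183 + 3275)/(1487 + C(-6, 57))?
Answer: 6458/3567 ≈ 1.8105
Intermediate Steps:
C(D, I) = 28 + I*D² (C(D, I) = D²*I + 28 = I*D² + 28 = 28 + I*D²)
(3183 + 3275)/(1487 + C(-6, 57)) = (3183 + 3275)/(1487 + (28 + 57*(-6)²)) = 6458/(1487 + (28 + 57*36)) = 6458/(1487 + (28 + 2052)) = 6458/(1487 + 2080) = 6458/3567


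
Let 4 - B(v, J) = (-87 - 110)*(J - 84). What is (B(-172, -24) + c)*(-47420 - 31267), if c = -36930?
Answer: 4579740774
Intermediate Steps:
B(v, J) = -16544 + 197*J (B(v, J) = 4 - (-87 - 110)*(J - 84) = 4 - (-197)*(-84 + J) = 4 - (16548 - 197*J) = 4 + (-16548 + 197*J) = -16544 + 197*J)
(B(-172, -24) + c)*(-47420 - 31267) = ((-16544 + 197*(-24)) - 36930)*(-47420 - 31267) = ((-16544 - 4728) - 36930)*(-78687) = (-21272 - 36930)*(-78687) = -58202*(-78687) = 4579740774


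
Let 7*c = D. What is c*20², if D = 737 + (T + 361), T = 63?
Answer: 464400/7 ≈ 66343.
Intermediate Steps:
D = 1161 (D = 737 + (63 + 361) = 737 + 424 = 1161)
c = 1161/7 (c = (⅐)*1161 = 1161/7 ≈ 165.86)
c*20² = (1161/7)*20² = (1161/7)*400 = 464400/7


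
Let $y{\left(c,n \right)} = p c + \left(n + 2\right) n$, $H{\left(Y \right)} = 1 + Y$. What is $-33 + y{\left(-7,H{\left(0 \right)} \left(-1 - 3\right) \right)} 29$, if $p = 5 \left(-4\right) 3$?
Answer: $12379$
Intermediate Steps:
$p = -60$ ($p = \left(-20\right) 3 = -60$)
$y{\left(c,n \right)} = - 60 c + n \left(2 + n\right)$ ($y{\left(c,n \right)} = - 60 c + \left(n + 2\right) n = - 60 c + \left(2 + n\right) n = - 60 c + n \left(2 + n\right)$)
$-33 + y{\left(-7,H{\left(0 \right)} \left(-1 - 3\right) \right)} 29 = -33 + \left(\left(\left(1 + 0\right) \left(-1 - 3\right)\right)^{2} - -420 + 2 \left(1 + 0\right) \left(-1 - 3\right)\right) 29 = -33 + \left(\left(1 \left(-4\right)\right)^{2} + 420 + 2 \cdot 1 \left(-4\right)\right) 29 = -33 + \left(\left(-4\right)^{2} + 420 + 2 \left(-4\right)\right) 29 = -33 + \left(16 + 420 - 8\right) 29 = -33 + 428 \cdot 29 = -33 + 12412 = 12379$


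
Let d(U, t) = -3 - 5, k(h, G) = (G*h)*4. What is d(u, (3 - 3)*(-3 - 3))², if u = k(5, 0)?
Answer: 64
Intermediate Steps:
k(h, G) = 4*G*h
u = 0 (u = 4*0*5 = 0)
d(U, t) = -8
d(u, (3 - 3)*(-3 - 3))² = (-8)² = 64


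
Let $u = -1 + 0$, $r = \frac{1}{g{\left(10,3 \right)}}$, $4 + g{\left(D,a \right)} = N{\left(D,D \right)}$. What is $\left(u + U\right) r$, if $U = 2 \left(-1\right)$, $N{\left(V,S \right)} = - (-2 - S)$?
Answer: $- \frac{3}{8} \approx -0.375$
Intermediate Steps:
$N{\left(V,S \right)} = 2 + S$
$g{\left(D,a \right)} = -2 + D$ ($g{\left(D,a \right)} = -4 + \left(2 + D\right) = -2 + D$)
$U = -2$
$r = \frac{1}{8}$ ($r = \frac{1}{-2 + 10} = \frac{1}{8} \approx 0.125$)
$u = -1$
$\left(u + U\right) r = \left(-1 - 2\right) \frac{1}{8} = \left(-3\right) \frac{1}{8} = - \frac{3}{8}$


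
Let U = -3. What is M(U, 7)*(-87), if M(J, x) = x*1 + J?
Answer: -348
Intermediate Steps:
M(J, x) = J + x (M(J, x) = x + J = J + x)
M(U, 7)*(-87) = (-3 + 7)*(-87) = 4*(-87) = -348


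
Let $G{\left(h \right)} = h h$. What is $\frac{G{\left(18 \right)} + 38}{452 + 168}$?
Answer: $\frac{181}{310} \approx 0.58387$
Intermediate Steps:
$G{\left(h \right)} = h^{2}$
$\frac{G{\left(18 \right)} + 38}{452 + 168} = \frac{18^{2} + 38}{452 + 168} = \frac{324 + 38}{620} = 362 \cdot \frac{1}{620} = \frac{181}{310}$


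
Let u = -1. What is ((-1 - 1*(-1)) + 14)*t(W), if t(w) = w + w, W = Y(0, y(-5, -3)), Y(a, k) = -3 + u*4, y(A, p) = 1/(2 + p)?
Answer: -196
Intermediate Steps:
Y(a, k) = -7 (Y(a, k) = -3 - 1*4 = -3 - 4 = -7)
W = -7
t(w) = 2*w
((-1 - 1*(-1)) + 14)*t(W) = ((-1 - 1*(-1)) + 14)*(2*(-7)) = ((-1 + 1) + 14)*(-14) = (0 + 14)*(-14) = 14*(-14) = -196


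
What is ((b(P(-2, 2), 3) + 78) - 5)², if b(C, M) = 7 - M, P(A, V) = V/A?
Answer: 5929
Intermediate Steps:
((b(P(-2, 2), 3) + 78) - 5)² = (((7 - 1*3) + 78) - 5)² = (((7 - 3) + 78) - 5)² = ((4 + 78) - 5)² = (82 - 5)² = 77² = 5929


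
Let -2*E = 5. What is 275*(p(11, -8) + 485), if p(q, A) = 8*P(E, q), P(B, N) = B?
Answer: 127875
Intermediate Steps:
E = -5/2 (E = -½*5 = -5/2 ≈ -2.5000)
p(q, A) = -20 (p(q, A) = 8*(-5/2) = -20)
275*(p(11, -8) + 485) = 275*(-20 + 485) = 275*465 = 127875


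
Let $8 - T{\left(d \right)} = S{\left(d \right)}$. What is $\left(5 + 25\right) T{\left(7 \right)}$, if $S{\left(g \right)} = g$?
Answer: $30$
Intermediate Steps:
$T{\left(d \right)} = 8 - d$
$\left(5 + 25\right) T{\left(7 \right)} = \left(5 + 25\right) \left(8 - 7\right) = 30 \left(8 - 7\right) = 30 \cdot 1 = 30$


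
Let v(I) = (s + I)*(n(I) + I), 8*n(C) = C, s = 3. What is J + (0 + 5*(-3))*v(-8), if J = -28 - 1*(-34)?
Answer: -669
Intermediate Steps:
n(C) = C/8
v(I) = 9*I*(3 + I)/8 (v(I) = (3 + I)*(I/8 + I) = (3 + I)*(9*I/8) = 9*I*(3 + I)/8)
J = 6 (J = -28 + 34 = 6)
J + (0 + 5*(-3))*v(-8) = 6 + (0 + 5*(-3))*((9/8)*(-8)*(3 - 8)) = 6 + (0 - 15)*((9/8)*(-8)*(-5)) = 6 - 15*45 = 6 - 675 = -669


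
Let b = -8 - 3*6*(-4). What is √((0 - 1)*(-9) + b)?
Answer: √73 ≈ 8.5440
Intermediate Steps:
b = 64 (b = -8 - 18*(-4) = -8 + 72 = 64)
√((0 - 1)*(-9) + b) = √((0 - 1)*(-9) + 64) = √(-1*(-9) + 64) = √(9 + 64) = √73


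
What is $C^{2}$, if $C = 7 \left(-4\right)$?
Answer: $784$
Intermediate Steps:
$C = -28$
$C^{2} = \left(-28\right)^{2} = 784$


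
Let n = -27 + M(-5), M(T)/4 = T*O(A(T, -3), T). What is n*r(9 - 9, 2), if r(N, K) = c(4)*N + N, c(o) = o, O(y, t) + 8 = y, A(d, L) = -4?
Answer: 0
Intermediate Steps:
O(y, t) = -8 + y
M(T) = -48*T (M(T) = 4*(T*(-8 - 4)) = 4*(T*(-12)) = 4*(-12*T) = -48*T)
r(N, K) = 5*N (r(N, K) = 4*N + N = 5*N)
n = 213 (n = -27 - 48*(-5) = -27 + 240 = 213)
n*r(9 - 9, 2) = 213*(5*(9 - 9)) = 213*(5*0) = 213*0 = 0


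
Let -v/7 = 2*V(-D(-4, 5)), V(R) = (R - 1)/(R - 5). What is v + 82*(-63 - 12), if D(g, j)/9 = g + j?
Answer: -6160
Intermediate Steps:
D(g, j) = 9*g + 9*j (D(g, j) = 9*(g + j) = 9*g + 9*j)
V(R) = (-1 + R)/(-5 + R)
v = -10 (v = -14*(-1 - (9*(-4) + 9*5))/(-5 - (9*(-4) + 9*5)) = -14*(-1 - (-36 + 45))/(-5 - (-36 + 45)) = -14*(-1 - 1*9)/(-5 - 1*9) = -14*(-1 - 9)/(-5 - 9) = -14*-10/(-14) = -14*(-1/14*(-10)) = -14*5/7 = -7*10/7 = -10)
v + 82*(-63 - 12) = -10 + 82*(-63 - 12) = -10 + 82*(-75) = -10 - 6150 = -6160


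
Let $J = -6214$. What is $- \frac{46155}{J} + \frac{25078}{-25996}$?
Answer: $\frac{130501336}{20192393} \approx 6.4629$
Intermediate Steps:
$- \frac{46155}{J} + \frac{25078}{-25996} = - \frac{46155}{-6214} + \frac{25078}{-25996} = \left(-46155\right) \left(- \frac{1}{6214}\right) + 25078 \left(- \frac{1}{25996}\right) = \frac{46155}{6214} - \frac{12539}{12998} = \frac{130501336}{20192393}$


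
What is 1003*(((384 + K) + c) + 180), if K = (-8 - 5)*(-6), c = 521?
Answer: 1166489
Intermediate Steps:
K = 78 (K = -13*(-6) = 78)
1003*(((384 + K) + c) + 180) = 1003*(((384 + 78) + 521) + 180) = 1003*((462 + 521) + 180) = 1003*(983 + 180) = 1003*1163 = 1166489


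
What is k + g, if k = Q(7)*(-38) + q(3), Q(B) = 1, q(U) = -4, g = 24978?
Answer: 24936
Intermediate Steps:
k = -42 (k = 1*(-38) - 4 = -38 - 4 = -42)
k + g = -42 + 24978 = 24936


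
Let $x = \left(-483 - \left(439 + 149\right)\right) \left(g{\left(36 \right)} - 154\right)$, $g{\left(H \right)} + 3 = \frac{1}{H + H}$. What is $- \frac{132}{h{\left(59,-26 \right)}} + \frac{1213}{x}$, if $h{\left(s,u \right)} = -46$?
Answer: $\frac{88996954}{30936311} \approx 2.8768$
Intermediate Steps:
$g{\left(H \right)} = -3 + \frac{1}{2 H}$ ($g{\left(H \right)} = -3 + \frac{1}{H + H} = -3 + \frac{1}{2 H}$)
$x = \frac{1345057}{8}$ ($x = \left(-483 - \left(439 + 149\right)\right) \left(\left(-3 + \frac{1}{2 \cdot 36}\right) - 154\right) = \left(-483 - 588\right) \left(\left(-3 + \frac{1}{2} \cdot \frac{1}{36}\right) - 154\right) = \left(-483 - 588\right) \left(\left(-3 + \frac{1}{72}\right) - 154\right) = \left(-483 - 588\right) \left(- \frac{215}{72} - 154\right) = \left(-483 - 588\right) \left(- \frac{11303}{72}\right) = \left(-1071\right) \left(- \frac{11303}{72}\right) = \frac{1345057}{8} \approx 1.6813 \cdot 10^{5}$)
$- \frac{132}{h{\left(59,-26 \right)}} + \frac{1213}{x} = - \frac{132}{-46} + \frac{1213}{\frac{1345057}{8}} = \left(-132\right) \left(- \frac{1}{46}\right) + 1213 \cdot \frac{8}{1345057} = \frac{66}{23} + \frac{9704}{1345057} = \frac{88996954}{30936311}$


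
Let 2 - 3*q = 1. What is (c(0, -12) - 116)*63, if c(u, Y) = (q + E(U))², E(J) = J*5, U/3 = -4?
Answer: 216979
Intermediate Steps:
U = -12 (U = 3*(-4) = -12)
E(J) = 5*J
q = ⅓ (q = ⅔ - ⅓*1 = ⅔ - ⅓ = ⅓ ≈ 0.33333)
c(u, Y) = 32041/9 (c(u, Y) = (⅓ + 5*(-12))² = (⅓ - 60)² = (-179/3)² = 32041/9)
(c(0, -12) - 116)*63 = (32041/9 - 116)*63 = (30997/9)*63 = 216979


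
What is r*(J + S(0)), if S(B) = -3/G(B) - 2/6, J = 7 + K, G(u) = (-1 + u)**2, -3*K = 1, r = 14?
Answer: 140/3 ≈ 46.667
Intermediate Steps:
K = -1/3 (K = -1/3*1 = -1/3 ≈ -0.33333)
J = 20/3 (J = 7 - 1/3 = 20/3 ≈ 6.6667)
S(B) = -1/3 - 3/(-1 + B)**2 (S(B) = -3/(-1 + B)**2 - 2/6 = -3/(-1 + B)**2 - 2*1/6 = -3/(-1 + B)**2 - 1/3 = -1/3 - 3/(-1 + B)**2)
r*(J + S(0)) = 14*(20/3 + (-1/3 - 3/(-1 + 0)**2)) = 14*(20/3 + (-1/3 - 3/(-1)**2)) = 14*(20/3 + (-1/3 - 3*1)) = 14*(20/3 + (-1/3 - 3)) = 14*(20/3 - 10/3) = 14*(10/3) = 140/3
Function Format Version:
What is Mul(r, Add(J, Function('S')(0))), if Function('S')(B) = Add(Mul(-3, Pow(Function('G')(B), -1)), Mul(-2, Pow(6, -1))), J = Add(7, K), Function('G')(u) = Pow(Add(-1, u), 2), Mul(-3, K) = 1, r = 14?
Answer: Rational(140, 3) ≈ 46.667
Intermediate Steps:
K = Rational(-1, 3) (K = Mul(Rational(-1, 3), 1) = Rational(-1, 3) ≈ -0.33333)
J = Rational(20, 3) (J = Add(7, Rational(-1, 3)) = Rational(20, 3) ≈ 6.6667)
Function('S')(B) = Add(Rational(-1, 3), Mul(-3, Pow(Add(-1, B), -2))) (Function('S')(B) = Add(Mul(-3, Pow(Pow(Add(-1, B), 2), -1)), Mul(-2, Pow(6, -1))) = Add(Mul(-3, Pow(Add(-1, B), -2)), Mul(-2, Rational(1, 6))) = Add(Mul(-3, Pow(Add(-1, B), -2)), Rational(-1, 3)) = Add(Rational(-1, 3), Mul(-3, Pow(Add(-1, B), -2))))
Mul(r, Add(J, Function('S')(0))) = Mul(14, Add(Rational(20, 3), Add(Rational(-1, 3), Mul(-3, Pow(Add(-1, 0), -2))))) = Mul(14, Add(Rational(20, 3), Add(Rational(-1, 3), Mul(-3, Pow(-1, -2))))) = Mul(14, Add(Rational(20, 3), Add(Rational(-1, 3), Mul(-3, 1)))) = Mul(14, Add(Rational(20, 3), Add(Rational(-1, 3), -3))) = Mul(14, Add(Rational(20, 3), Rational(-10, 3))) = Mul(14, Rational(10, 3)) = Rational(140, 3)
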